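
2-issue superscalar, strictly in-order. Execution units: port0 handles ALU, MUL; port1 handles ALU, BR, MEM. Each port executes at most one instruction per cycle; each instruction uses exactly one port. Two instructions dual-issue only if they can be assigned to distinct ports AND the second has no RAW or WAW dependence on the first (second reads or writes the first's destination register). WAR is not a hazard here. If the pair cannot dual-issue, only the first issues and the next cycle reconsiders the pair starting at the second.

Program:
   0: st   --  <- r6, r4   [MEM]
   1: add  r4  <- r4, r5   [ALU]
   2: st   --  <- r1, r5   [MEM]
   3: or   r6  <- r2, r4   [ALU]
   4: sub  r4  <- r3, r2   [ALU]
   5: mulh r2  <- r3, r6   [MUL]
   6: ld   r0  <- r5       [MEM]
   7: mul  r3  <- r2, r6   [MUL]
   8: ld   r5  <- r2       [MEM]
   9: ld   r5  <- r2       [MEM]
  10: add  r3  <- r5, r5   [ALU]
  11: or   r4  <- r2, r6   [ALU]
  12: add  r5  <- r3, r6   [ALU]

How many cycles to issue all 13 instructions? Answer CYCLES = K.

0. st.MEM add.ALU @i0+i1  | pair
1. st.MEM or.ALU @i2+i3  | pair
2. sub.ALU mulh.MUL @i4+i5  | pair
3. ld.MEM mul.MUL @i6+i7  | pair
4. ld.MEM @i8  | no-port MEM/MEM
5. ld.MEM @i9  | RAW r5
6. add.ALU or.ALU @i10+i11  | pair
7. add.ALU @i12  | tail

CYCLES = 8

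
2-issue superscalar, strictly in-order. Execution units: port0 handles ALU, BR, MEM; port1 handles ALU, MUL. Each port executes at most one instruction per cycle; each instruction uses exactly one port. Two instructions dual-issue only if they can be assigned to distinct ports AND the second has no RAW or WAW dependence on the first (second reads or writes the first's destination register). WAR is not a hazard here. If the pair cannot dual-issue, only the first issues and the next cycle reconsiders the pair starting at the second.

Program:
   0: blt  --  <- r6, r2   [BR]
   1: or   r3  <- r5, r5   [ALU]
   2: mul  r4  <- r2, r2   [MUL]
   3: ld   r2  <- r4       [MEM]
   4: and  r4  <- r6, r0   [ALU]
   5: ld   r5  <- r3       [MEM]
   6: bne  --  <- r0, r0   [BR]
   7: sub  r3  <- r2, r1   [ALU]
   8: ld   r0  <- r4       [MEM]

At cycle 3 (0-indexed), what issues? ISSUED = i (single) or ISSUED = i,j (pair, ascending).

ISSUED = 5

  cy0 -> i0&i1 (blt/or) dual
  cy1 -> i2 (mul) RAW r4
  cy2 -> i3&i4 (ld/and) dual
  cy3 -> i5 (ld) no-port MEM/BR
  cy4 -> i6&i7 (bne/sub) dual
  cy5 -> i8 (ld) tail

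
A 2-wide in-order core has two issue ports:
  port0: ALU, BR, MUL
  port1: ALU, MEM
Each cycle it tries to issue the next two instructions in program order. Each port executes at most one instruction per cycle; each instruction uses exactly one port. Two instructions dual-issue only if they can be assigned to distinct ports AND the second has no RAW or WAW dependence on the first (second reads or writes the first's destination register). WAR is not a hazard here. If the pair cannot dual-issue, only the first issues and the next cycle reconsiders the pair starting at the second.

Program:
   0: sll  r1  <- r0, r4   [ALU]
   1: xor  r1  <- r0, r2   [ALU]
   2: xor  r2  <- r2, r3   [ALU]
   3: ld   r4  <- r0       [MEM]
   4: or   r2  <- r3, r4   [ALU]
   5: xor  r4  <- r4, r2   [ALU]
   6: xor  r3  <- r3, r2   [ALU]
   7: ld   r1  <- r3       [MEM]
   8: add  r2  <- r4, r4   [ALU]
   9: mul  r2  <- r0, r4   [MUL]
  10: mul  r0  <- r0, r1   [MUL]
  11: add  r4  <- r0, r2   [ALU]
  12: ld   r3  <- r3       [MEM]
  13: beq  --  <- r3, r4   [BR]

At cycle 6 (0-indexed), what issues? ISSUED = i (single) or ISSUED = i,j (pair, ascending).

ISSUED = 9

  cy0 -> i0 (sll.ALU) WAW r1
  cy1 -> i1,i2 (xor.ALU;xor.ALU) 2-wide
  cy2 -> i3 (ld.MEM) RAW r4
  cy3 -> i4 (or.ALU) RAW r2
  cy4 -> i5,i6 (xor.ALU;xor.ALU) 2-wide
  cy5 -> i7,i8 (ld.MEM;add.ALU) 2-wide
  cy6 -> i9 (mul.MUL) no-port MUL/MUL
  cy7 -> i10 (mul.MUL) RAW r0
  cy8 -> i11,i12 (add.ALU;ld.MEM) 2-wide
  cy9 -> i13 (beq.BR) tail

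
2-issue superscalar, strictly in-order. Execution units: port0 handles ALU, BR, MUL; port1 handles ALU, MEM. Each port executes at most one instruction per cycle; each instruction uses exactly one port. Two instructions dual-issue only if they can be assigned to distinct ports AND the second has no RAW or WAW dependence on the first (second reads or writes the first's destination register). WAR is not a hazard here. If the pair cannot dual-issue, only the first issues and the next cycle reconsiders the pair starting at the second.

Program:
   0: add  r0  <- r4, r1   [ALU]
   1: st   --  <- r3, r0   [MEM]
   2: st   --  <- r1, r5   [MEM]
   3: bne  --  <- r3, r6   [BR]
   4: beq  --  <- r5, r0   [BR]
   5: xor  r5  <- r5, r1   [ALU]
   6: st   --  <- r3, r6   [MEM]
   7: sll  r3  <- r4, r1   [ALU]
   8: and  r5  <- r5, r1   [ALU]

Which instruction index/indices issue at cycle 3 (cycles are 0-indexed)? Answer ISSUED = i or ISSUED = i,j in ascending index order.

[0] i0  add.ALU  -- RAW r0
[1] i1  st.MEM  -- no-port MEM/MEM
[2] i2/i3  st.MEM+bne.BR  -- dual
[3] i4/i5  beq.BR+xor.ALU  -- dual
[4] i6/i7  st.MEM+sll.ALU  -- dual
[5] i8  and.ALU  -- tail

ISSUED = 4,5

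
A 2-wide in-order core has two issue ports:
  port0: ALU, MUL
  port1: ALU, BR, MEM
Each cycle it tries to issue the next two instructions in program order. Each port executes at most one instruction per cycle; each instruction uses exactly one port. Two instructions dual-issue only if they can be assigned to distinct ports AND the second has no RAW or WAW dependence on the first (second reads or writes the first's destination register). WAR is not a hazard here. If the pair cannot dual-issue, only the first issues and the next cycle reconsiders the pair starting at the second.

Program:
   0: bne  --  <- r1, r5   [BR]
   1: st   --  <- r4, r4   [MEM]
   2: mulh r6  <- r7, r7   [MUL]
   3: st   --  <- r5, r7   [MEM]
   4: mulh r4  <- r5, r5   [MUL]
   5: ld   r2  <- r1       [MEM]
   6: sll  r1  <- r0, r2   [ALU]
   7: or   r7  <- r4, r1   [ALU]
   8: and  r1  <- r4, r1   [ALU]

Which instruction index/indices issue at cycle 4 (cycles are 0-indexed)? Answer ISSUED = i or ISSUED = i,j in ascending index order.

ISSUED = 6

t=0 i0:bne ; no-port BR/MEM
t=1 i1&i2:st/mulh ; pair
t=2 i3&i4:st/mulh ; pair
t=3 i5:ld ; RAW r2
t=4 i6:sll ; RAW r1
t=5 i7&i8:or/and ; pair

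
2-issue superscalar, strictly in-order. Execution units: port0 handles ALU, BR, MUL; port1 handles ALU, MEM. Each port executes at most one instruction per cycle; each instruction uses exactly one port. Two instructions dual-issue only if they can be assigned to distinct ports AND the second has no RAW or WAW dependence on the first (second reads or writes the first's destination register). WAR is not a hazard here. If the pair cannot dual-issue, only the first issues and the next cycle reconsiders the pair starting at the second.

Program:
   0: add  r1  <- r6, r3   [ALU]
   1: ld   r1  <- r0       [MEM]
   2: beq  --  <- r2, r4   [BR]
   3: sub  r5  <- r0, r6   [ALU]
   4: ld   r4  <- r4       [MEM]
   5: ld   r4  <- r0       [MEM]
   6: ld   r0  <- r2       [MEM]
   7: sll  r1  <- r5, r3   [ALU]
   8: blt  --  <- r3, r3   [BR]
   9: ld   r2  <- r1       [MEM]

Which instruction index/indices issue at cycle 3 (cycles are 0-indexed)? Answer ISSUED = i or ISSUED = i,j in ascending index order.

#0 head=0: add i0 WAW r1
#1 head=1: ld;beq i1/i2 2-wide
#2 head=3: sub;ld i3/i4 2-wide
#3 head=5: ld i5 no-port MEM/MEM
#4 head=6: ld;sll i6/i7 2-wide
#5 head=8: blt;ld i8/i9 2-wide

ISSUED = 5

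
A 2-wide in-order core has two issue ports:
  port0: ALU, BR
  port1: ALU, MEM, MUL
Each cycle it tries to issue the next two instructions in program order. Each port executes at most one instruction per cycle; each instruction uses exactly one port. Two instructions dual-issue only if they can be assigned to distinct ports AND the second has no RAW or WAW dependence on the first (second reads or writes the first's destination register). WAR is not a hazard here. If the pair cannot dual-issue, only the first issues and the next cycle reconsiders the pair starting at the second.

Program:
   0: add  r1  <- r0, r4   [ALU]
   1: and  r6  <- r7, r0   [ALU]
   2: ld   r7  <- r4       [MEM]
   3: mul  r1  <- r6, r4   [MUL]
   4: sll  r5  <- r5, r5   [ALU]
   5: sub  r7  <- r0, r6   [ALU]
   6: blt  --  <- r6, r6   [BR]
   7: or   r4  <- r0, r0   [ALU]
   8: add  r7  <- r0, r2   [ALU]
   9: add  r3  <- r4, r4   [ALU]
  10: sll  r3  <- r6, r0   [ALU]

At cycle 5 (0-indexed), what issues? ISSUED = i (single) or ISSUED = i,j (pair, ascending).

ISSUED = 9

#0 head=0: add/and i0&i1 dual
#1 head=2: ld i2 no-port MEM/MUL
#2 head=3: mul/sll i3&i4 dual
#3 head=5: sub/blt i5&i6 dual
#4 head=7: or/add i7&i8 dual
#5 head=9: add i9 WAW r3
#6 head=10: sll i10 tail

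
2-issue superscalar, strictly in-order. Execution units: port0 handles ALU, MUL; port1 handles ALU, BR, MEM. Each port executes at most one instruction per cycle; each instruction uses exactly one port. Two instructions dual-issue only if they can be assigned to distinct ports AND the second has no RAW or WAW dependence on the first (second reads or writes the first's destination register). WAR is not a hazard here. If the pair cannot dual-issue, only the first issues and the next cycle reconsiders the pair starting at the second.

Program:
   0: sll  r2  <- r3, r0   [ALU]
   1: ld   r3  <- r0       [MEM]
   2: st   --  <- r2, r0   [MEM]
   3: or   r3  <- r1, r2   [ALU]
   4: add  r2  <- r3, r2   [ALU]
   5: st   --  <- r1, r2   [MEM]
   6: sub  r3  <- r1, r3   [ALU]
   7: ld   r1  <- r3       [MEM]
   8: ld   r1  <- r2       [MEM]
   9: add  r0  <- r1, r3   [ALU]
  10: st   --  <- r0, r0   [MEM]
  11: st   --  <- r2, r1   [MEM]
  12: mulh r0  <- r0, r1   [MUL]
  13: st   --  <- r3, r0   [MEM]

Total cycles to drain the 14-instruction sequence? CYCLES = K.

[0] i0,i1  sll.ALU ld.MEM  -- pair
[1] i2,i3  st.MEM or.ALU  -- pair
[2] i4  add.ALU  -- RAW r2
[3] i5,i6  st.MEM sub.ALU  -- pair
[4] i7  ld.MEM  -- no-port MEM/MEM
[5] i8  ld.MEM  -- RAW r1
[6] i9  add.ALU  -- RAW r0
[7] i10  st.MEM  -- no-port MEM/MEM
[8] i11,i12  st.MEM mulh.MUL  -- pair
[9] i13  st.MEM  -- tail

CYCLES = 10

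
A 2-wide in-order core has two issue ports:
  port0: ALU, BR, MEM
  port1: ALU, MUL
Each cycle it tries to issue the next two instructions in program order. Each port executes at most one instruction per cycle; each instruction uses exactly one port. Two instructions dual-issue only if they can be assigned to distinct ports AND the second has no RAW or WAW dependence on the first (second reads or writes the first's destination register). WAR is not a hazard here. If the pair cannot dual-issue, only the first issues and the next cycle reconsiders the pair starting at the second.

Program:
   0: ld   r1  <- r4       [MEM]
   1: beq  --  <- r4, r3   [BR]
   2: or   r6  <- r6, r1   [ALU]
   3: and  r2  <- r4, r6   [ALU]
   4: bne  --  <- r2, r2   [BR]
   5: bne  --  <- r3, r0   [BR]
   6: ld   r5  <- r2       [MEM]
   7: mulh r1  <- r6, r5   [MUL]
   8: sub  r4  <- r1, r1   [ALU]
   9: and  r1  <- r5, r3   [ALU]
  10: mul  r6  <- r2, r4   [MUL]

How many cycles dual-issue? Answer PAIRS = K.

PAIRS = 2

  cy0 -> i0 (ld) no-port MEM/BR
  cy1 -> i1/i2 (beq or) dual
  cy2 -> i3 (and) RAW r2
  cy3 -> i4 (bne) no-port BR/BR
  cy4 -> i5 (bne) no-port BR/MEM
  cy5 -> i6 (ld) RAW r5
  cy6 -> i7 (mulh) RAW r1
  cy7 -> i8/i9 (sub and) dual
  cy8 -> i10 (mul) tail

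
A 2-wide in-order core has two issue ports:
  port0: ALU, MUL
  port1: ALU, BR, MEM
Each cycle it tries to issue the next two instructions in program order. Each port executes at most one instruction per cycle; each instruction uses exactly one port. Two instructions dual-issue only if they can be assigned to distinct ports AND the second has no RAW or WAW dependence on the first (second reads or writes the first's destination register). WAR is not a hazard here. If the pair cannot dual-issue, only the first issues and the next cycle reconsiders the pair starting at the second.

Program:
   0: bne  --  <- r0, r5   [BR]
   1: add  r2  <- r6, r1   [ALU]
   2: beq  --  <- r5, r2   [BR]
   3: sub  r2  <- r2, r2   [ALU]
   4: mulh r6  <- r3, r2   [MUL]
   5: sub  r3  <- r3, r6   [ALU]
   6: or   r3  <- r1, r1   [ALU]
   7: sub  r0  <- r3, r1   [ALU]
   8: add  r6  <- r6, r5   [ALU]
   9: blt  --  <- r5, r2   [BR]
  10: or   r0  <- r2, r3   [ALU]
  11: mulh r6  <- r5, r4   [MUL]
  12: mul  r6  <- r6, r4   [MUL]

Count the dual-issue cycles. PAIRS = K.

PAIRS = 4

c0: i0/i1 bne+add  dual
c1: i2/i3 beq+sub  dual
c2: i4 mulh  RAW r6
c3: i5 sub  WAW r3
c4: i6 or  RAW r3
c5: i7/i8 sub+add  dual
c6: i9/i10 blt+or  dual
c7: i11 mulh  no-port MUL/MUL
c8: i12 mul  tail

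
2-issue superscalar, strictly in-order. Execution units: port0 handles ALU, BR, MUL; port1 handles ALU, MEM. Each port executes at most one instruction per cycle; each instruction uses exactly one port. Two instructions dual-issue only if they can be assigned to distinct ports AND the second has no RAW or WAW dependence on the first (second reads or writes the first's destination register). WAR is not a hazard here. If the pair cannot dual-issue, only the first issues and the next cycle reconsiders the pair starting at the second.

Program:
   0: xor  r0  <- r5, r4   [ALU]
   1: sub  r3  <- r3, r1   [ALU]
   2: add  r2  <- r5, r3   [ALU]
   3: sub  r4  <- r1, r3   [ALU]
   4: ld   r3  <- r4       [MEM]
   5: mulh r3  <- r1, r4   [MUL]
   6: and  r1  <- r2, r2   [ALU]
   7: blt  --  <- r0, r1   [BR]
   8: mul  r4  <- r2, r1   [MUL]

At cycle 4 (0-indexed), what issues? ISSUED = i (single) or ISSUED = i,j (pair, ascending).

#0 head=0: xor+sub i0/i1 2-wide
#1 head=2: add+sub i2/i3 2-wide
#2 head=4: ld i4 WAW r3
#3 head=5: mulh+and i5/i6 2-wide
#4 head=7: blt i7 no-port BR/MUL
#5 head=8: mul i8 tail

ISSUED = 7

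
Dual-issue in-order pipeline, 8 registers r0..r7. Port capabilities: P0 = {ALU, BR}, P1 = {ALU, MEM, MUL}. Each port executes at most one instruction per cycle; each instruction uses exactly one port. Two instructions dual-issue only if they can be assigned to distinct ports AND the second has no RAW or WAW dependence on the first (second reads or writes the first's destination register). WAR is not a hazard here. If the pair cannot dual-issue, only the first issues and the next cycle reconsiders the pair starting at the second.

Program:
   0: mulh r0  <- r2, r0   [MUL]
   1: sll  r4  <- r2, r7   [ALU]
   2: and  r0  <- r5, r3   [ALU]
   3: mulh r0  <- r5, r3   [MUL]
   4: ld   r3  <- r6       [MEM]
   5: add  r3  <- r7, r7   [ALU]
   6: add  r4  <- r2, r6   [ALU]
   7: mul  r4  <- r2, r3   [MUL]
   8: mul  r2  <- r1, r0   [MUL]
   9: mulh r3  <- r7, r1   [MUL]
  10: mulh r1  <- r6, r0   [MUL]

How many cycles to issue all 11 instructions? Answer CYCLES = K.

CYCLES = 9

c0: i0&i1 mulh/sll  2-wide
c1: i2 and  WAW r0
c2: i3 mulh  no-port MUL/MEM
c3: i4 ld  WAW r3
c4: i5&i6 add/add  2-wide
c5: i7 mul  no-port MUL/MUL
c6: i8 mul  no-port MUL/MUL
c7: i9 mulh  no-port MUL/MUL
c8: i10 mulh  tail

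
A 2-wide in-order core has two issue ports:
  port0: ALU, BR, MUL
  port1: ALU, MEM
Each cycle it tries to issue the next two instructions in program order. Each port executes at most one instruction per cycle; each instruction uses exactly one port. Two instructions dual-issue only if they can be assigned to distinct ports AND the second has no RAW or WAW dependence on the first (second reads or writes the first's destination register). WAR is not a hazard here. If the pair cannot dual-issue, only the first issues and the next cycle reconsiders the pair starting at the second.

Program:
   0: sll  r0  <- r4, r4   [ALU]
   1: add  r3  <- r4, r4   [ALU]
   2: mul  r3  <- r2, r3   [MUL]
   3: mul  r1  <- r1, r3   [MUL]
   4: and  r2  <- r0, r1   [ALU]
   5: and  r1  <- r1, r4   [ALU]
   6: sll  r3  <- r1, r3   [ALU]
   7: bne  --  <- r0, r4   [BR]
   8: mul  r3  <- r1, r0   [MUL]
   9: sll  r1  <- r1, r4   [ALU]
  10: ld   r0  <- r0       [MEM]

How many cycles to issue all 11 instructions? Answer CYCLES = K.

0. sll add @i0&i1  | pair
1. mul @i2  | no-port MUL/MUL
2. mul @i3  | RAW r1
3. and and @i4&i5  | pair
4. sll bne @i6&i7  | pair
5. mul sll @i8&i9  | pair
6. ld @i10  | tail

CYCLES = 7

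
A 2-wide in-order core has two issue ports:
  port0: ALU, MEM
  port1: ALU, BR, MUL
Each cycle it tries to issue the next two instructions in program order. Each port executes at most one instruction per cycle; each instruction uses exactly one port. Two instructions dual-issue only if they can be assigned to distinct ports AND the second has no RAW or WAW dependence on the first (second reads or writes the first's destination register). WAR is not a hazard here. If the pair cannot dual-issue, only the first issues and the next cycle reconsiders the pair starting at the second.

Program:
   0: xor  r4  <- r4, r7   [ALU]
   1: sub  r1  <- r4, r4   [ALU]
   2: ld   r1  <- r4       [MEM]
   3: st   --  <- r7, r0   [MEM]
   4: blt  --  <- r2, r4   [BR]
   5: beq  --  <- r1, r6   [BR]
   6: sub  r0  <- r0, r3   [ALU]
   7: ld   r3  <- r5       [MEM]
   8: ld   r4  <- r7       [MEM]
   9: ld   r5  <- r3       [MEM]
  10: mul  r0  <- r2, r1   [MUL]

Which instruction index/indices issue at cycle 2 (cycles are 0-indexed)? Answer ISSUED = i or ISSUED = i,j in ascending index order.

ISSUED = 2

#0 head=0: xor.ALU i0 RAW r4
#1 head=1: sub.ALU i1 WAW r1
#2 head=2: ld.MEM i2 no-port MEM/MEM
#3 head=3: st.MEM/blt.BR i3/i4 2-wide
#4 head=5: beq.BR/sub.ALU i5/i6 2-wide
#5 head=7: ld.MEM i7 no-port MEM/MEM
#6 head=8: ld.MEM i8 no-port MEM/MEM
#7 head=9: ld.MEM/mul.MUL i9/i10 2-wide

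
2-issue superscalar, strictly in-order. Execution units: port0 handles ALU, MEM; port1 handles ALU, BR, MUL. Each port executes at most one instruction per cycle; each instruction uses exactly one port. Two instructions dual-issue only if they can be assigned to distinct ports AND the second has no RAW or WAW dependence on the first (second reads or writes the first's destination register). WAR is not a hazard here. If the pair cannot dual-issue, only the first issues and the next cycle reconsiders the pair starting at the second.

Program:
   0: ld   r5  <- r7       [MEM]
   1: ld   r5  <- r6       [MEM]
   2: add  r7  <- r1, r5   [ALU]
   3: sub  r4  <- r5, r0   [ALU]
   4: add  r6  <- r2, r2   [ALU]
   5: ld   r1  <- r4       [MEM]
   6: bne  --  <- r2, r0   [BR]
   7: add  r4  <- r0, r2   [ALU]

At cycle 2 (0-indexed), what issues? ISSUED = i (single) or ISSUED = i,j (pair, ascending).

0. ld.MEM @i0  | no-port MEM/MEM
1. ld.MEM @i1  | RAW r5
2. add.ALU sub.ALU @i2,i3  | dual
3. add.ALU ld.MEM @i4,i5  | dual
4. bne.BR add.ALU @i6,i7  | dual

ISSUED = 2,3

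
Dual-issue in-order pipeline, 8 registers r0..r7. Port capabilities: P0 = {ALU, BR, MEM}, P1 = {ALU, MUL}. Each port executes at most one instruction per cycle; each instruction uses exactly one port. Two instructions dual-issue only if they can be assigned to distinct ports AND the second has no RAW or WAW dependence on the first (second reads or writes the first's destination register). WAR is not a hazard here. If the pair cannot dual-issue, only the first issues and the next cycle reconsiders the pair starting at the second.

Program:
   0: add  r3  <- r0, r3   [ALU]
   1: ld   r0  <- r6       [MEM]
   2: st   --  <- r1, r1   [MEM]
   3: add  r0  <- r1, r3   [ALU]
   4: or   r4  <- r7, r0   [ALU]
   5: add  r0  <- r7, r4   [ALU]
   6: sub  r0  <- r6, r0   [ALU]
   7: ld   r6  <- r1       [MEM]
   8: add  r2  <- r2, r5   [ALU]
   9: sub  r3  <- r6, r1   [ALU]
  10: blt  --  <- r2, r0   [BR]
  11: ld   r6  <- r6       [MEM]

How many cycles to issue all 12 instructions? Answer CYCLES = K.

0. add+ld @i0,i1  | 2-wide
1. st+add @i2,i3  | 2-wide
2. or @i4  | RAW r4
3. add @i5  | RAW+WAW r0
4. sub+ld @i6,i7  | 2-wide
5. add+sub @i8,i9  | 2-wide
6. blt @i10  | no-port BR/MEM
7. ld @i11  | tail

CYCLES = 8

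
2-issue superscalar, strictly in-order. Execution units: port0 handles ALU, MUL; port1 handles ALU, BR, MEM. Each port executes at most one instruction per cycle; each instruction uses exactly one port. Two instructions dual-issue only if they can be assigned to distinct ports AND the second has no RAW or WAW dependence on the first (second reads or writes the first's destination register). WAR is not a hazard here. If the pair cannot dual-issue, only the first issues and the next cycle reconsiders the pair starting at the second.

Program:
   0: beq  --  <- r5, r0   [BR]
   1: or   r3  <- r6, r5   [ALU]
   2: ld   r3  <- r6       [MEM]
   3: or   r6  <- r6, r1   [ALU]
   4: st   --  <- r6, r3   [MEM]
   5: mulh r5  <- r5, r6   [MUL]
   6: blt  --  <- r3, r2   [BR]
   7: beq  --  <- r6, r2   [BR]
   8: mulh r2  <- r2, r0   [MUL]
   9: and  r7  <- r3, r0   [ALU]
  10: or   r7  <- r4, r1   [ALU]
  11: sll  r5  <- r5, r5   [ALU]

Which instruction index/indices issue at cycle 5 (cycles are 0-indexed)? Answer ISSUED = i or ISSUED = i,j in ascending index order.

t=0 i0+i1:beq.BR;or.ALU ; 2-wide
t=1 i2+i3:ld.MEM;or.ALU ; 2-wide
t=2 i4+i5:st.MEM;mulh.MUL ; 2-wide
t=3 i6:blt.BR ; no-port BR/BR
t=4 i7+i8:beq.BR;mulh.MUL ; 2-wide
t=5 i9:and.ALU ; WAW r7
t=6 i10+i11:or.ALU;sll.ALU ; 2-wide

ISSUED = 9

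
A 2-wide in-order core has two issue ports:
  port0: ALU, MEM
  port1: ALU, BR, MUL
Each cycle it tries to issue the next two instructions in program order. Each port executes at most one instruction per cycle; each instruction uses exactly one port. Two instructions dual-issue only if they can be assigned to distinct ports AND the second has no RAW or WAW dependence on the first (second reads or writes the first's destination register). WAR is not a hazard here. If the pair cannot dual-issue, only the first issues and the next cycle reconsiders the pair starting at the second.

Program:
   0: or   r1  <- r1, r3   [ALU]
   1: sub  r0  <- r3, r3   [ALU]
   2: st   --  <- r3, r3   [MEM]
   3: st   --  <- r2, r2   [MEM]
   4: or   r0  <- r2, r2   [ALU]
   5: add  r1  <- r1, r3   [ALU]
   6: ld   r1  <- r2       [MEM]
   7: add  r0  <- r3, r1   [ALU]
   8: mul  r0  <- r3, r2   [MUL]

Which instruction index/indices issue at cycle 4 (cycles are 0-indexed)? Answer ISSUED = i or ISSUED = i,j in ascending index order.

t=0 i0/i1:or.ALU/sub.ALU ; 2-wide
t=1 i2:st.MEM ; no-port MEM/MEM
t=2 i3/i4:st.MEM/or.ALU ; 2-wide
t=3 i5:add.ALU ; WAW r1
t=4 i6:ld.MEM ; RAW r1
t=5 i7:add.ALU ; WAW r0
t=6 i8:mul.MUL ; tail

ISSUED = 6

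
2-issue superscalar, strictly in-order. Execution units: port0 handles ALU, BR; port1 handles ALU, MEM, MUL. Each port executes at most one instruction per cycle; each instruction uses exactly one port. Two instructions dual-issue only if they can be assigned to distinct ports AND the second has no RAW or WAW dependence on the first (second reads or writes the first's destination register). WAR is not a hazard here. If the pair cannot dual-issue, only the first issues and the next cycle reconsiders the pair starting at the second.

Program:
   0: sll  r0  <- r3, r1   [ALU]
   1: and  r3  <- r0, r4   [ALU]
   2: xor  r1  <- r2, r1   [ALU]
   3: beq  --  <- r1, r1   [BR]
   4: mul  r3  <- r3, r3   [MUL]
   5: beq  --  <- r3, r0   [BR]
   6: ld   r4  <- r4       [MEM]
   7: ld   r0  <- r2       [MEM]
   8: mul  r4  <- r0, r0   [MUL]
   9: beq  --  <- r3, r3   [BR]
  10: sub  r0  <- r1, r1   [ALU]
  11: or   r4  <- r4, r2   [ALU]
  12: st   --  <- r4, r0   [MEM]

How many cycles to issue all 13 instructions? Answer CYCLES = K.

CYCLES = 8

[0] i0  sll.ALU  -- RAW r0
[1] i1&i2  and.ALU/xor.ALU  -- dual
[2] i3&i4  beq.BR/mul.MUL  -- dual
[3] i5&i6  beq.BR/ld.MEM  -- dual
[4] i7  ld.MEM  -- no-port MEM/MUL
[5] i8&i9  mul.MUL/beq.BR  -- dual
[6] i10&i11  sub.ALU/or.ALU  -- dual
[7] i12  st.MEM  -- tail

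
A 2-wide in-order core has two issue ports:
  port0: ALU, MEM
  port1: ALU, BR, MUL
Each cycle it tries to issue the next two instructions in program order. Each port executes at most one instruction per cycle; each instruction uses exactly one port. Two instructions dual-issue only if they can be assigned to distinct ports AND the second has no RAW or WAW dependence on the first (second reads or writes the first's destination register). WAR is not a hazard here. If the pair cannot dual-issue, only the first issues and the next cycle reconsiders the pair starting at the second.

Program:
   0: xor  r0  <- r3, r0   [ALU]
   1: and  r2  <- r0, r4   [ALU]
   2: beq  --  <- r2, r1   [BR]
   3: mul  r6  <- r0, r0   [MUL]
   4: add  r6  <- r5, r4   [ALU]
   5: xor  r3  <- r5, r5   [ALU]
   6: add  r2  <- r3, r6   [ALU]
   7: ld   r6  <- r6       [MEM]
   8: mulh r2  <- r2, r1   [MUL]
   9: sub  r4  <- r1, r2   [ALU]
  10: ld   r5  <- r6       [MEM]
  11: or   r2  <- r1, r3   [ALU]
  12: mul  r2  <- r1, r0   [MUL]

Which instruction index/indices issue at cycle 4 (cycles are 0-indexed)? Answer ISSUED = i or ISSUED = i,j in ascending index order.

ISSUED = 4,5

c0: i0 xor.ALU  RAW r0
c1: i1 and.ALU  RAW r2
c2: i2 beq.BR  no-port BR/MUL
c3: i3 mul.MUL  WAW r6
c4: i4+i5 add.ALU+xor.ALU  dual
c5: i6+i7 add.ALU+ld.MEM  dual
c6: i8 mulh.MUL  RAW r2
c7: i9+i10 sub.ALU+ld.MEM  dual
c8: i11 or.ALU  WAW r2
c9: i12 mul.MUL  tail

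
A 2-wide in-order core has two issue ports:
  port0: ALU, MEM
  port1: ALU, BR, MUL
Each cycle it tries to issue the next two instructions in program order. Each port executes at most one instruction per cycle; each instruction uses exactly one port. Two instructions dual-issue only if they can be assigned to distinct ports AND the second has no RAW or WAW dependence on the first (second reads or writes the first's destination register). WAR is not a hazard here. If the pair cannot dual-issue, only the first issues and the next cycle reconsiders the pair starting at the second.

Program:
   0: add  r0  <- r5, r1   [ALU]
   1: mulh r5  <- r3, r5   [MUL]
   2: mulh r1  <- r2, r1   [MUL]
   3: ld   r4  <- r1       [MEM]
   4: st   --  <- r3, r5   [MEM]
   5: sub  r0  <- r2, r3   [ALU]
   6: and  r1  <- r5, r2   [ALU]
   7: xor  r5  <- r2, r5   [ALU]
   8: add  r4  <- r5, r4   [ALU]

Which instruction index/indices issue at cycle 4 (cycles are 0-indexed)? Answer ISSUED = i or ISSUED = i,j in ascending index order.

ISSUED = 6,7

c0: i0/i1 add+mulh  dual
c1: i2 mulh  RAW r1
c2: i3 ld  no-port MEM/MEM
c3: i4/i5 st+sub  dual
c4: i6/i7 and+xor  dual
c5: i8 add  tail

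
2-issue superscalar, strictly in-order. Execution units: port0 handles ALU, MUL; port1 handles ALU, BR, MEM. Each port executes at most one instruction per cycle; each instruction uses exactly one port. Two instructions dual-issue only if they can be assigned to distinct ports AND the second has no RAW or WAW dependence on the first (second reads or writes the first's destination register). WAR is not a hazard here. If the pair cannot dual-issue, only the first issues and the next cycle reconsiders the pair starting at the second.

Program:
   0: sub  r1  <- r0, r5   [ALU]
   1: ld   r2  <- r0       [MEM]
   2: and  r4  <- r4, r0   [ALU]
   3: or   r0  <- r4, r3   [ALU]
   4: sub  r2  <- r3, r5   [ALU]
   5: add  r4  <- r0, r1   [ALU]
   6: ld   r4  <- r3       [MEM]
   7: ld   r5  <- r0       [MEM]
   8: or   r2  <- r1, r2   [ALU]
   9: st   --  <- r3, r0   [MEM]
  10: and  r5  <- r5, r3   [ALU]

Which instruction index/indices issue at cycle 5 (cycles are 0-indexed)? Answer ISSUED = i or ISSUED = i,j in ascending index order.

c0: i0/i1 sub.ALU ld.MEM  pair
c1: i2 and.ALU  RAW r4
c2: i3/i4 or.ALU sub.ALU  pair
c3: i5 add.ALU  WAW r4
c4: i6 ld.MEM  no-port MEM/MEM
c5: i7/i8 ld.MEM or.ALU  pair
c6: i9/i10 st.MEM and.ALU  pair

ISSUED = 7,8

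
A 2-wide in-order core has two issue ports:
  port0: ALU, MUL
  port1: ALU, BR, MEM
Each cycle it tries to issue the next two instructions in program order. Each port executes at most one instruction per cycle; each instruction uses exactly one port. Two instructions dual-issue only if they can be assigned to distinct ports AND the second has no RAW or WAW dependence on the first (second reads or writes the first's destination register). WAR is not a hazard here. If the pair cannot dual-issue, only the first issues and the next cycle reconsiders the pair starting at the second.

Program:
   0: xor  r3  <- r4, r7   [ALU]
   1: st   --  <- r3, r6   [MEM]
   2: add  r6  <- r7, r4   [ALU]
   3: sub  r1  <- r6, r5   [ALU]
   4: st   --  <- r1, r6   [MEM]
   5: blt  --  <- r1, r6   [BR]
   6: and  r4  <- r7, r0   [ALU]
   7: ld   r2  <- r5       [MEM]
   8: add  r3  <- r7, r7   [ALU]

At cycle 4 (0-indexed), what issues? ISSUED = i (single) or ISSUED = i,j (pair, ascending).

ISSUED = 5,6

t=0 i0:xor ; RAW r3
t=1 i1,i2:st/add ; dual
t=2 i3:sub ; RAW r1
t=3 i4:st ; no-port MEM/BR
t=4 i5,i6:blt/and ; dual
t=5 i7,i8:ld/add ; dual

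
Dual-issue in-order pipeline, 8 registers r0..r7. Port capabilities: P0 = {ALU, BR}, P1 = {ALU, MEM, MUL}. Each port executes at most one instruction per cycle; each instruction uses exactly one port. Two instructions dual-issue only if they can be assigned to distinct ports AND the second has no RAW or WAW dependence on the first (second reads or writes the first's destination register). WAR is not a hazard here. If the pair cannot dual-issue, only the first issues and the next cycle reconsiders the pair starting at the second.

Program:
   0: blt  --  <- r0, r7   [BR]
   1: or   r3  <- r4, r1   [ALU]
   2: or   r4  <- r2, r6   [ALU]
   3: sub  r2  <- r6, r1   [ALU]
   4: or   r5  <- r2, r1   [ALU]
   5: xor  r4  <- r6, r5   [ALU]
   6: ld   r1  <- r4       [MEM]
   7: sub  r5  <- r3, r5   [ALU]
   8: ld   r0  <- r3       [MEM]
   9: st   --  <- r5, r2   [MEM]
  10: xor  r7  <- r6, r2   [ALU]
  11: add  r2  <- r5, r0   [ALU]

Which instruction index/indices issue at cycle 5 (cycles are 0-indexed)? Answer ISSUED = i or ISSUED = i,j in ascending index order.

ISSUED = 8

0. blt.BR+or.ALU @i0,i1  | 2-wide
1. or.ALU+sub.ALU @i2,i3  | 2-wide
2. or.ALU @i4  | RAW r5
3. xor.ALU @i5  | RAW r4
4. ld.MEM+sub.ALU @i6,i7  | 2-wide
5. ld.MEM @i8  | no-port MEM/MEM
6. st.MEM+xor.ALU @i9,i10  | 2-wide
7. add.ALU @i11  | tail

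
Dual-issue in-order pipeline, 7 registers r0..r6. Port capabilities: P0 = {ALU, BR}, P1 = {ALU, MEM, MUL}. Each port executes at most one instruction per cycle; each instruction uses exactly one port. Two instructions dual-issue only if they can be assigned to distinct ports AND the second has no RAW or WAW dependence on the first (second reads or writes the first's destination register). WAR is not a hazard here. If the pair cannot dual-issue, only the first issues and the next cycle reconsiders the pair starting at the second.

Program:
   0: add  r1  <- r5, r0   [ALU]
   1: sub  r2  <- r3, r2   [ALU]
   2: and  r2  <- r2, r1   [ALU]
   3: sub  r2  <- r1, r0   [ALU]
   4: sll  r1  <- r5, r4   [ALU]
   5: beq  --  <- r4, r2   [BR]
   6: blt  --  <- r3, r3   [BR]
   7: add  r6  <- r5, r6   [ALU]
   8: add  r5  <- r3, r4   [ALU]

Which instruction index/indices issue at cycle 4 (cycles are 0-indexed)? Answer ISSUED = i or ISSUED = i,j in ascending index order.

[0] i0/i1  add.ALU+sub.ALU  -- dual
[1] i2  and.ALU  -- WAW r2
[2] i3/i4  sub.ALU+sll.ALU  -- dual
[3] i5  beq.BR  -- no-port BR/BR
[4] i6/i7  blt.BR+add.ALU  -- dual
[5] i8  add.ALU  -- tail

ISSUED = 6,7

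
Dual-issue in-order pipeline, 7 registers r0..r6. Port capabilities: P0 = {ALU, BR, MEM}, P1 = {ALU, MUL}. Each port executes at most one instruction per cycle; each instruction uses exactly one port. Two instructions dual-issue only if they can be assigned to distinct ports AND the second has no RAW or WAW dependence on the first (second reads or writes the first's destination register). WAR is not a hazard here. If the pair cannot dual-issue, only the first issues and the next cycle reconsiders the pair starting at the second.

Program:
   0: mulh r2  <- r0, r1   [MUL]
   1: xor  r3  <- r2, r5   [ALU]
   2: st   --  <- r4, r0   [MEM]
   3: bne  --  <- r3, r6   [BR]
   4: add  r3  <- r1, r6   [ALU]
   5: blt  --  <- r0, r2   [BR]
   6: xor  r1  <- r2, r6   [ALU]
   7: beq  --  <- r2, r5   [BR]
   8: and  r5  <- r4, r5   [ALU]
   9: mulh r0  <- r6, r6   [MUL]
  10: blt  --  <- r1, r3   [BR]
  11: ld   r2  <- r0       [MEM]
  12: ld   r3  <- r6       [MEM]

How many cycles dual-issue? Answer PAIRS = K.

PAIRS = 5

0. mulh @i0  | RAW r2
1. xor+st @i1/i2  | 2-wide
2. bne+add @i3/i4  | 2-wide
3. blt+xor @i5/i6  | 2-wide
4. beq+and @i7/i8  | 2-wide
5. mulh+blt @i9/i10  | 2-wide
6. ld @i11  | no-port MEM/MEM
7. ld @i12  | tail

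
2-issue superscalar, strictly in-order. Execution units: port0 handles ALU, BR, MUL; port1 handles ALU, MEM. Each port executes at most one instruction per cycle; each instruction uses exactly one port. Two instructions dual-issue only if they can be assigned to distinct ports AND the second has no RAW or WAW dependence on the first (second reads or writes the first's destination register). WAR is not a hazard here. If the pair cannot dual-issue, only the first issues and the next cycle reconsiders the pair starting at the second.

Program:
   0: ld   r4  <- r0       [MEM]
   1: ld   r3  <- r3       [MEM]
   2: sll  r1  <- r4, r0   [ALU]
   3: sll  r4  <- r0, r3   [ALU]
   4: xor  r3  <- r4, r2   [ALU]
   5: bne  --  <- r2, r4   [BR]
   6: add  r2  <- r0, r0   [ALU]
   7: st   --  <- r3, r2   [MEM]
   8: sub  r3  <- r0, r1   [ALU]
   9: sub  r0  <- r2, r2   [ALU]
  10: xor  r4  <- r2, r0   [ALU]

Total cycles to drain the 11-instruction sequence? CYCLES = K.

CYCLES = 8

  cy0 -> i0 (ld.MEM) no-port MEM/MEM
  cy1 -> i1/i2 (ld.MEM/sll.ALU) dual
  cy2 -> i3 (sll.ALU) RAW r4
  cy3 -> i4/i5 (xor.ALU/bne.BR) dual
  cy4 -> i6 (add.ALU) RAW r2
  cy5 -> i7/i8 (st.MEM/sub.ALU) dual
  cy6 -> i9 (sub.ALU) RAW r0
  cy7 -> i10 (xor.ALU) tail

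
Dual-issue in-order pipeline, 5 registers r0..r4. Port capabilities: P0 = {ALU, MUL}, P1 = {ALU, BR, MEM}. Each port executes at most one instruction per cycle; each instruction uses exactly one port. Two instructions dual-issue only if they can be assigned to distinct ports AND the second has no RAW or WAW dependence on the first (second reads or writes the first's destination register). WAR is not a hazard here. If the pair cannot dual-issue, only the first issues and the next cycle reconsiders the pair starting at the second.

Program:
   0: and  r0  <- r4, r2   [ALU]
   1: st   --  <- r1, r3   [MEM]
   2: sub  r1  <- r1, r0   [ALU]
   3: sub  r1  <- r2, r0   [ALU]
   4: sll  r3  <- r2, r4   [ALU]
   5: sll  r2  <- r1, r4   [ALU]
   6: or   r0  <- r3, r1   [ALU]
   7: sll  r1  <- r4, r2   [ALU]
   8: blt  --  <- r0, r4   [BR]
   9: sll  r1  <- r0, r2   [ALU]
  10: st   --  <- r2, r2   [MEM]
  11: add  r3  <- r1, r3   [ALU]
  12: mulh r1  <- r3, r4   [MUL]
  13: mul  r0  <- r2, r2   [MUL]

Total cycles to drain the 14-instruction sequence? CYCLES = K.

CYCLES = 9

t=0 i0/i1:and+st ; 2-wide
t=1 i2:sub ; WAW r1
t=2 i3/i4:sub+sll ; 2-wide
t=3 i5/i6:sll+or ; 2-wide
t=4 i7/i8:sll+blt ; 2-wide
t=5 i9/i10:sll+st ; 2-wide
t=6 i11:add ; RAW r3
t=7 i12:mulh ; no-port MUL/MUL
t=8 i13:mul ; tail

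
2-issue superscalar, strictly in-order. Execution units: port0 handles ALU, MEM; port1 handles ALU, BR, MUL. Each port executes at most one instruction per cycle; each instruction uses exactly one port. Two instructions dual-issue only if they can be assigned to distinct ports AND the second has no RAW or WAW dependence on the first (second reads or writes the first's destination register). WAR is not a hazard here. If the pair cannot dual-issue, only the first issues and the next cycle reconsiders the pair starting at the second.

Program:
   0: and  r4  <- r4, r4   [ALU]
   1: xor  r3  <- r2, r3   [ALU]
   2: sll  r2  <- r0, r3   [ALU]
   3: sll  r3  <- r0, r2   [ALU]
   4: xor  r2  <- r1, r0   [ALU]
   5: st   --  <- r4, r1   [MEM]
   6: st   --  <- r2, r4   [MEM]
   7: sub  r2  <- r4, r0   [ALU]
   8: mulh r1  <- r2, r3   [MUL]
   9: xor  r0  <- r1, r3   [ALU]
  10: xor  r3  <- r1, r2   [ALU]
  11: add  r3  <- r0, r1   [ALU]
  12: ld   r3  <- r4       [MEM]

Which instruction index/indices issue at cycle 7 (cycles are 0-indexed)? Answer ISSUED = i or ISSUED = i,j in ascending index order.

t=0 i0+i1:and/xor ; dual
t=1 i2:sll ; RAW r2
t=2 i3+i4:sll/xor ; dual
t=3 i5:st ; no-port MEM/MEM
t=4 i6+i7:st/sub ; dual
t=5 i8:mulh ; RAW r1
t=6 i9+i10:xor/xor ; dual
t=7 i11:add ; WAW r3
t=8 i12:ld ; tail

ISSUED = 11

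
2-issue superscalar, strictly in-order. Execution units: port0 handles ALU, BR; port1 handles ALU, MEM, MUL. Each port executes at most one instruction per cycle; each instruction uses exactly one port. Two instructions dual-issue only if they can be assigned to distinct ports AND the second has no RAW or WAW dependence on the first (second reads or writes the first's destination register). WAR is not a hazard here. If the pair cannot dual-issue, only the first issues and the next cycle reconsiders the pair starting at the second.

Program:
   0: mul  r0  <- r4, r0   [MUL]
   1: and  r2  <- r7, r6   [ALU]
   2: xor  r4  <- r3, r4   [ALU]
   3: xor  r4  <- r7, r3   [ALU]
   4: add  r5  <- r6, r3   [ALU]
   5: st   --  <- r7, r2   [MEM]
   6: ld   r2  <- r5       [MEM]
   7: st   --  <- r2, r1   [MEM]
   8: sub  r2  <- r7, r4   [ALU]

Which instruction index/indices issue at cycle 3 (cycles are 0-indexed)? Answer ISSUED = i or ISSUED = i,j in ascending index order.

t=0 i0,i1:mul and ; 2-wide
t=1 i2:xor ; WAW r4
t=2 i3,i4:xor add ; 2-wide
t=3 i5:st ; no-port MEM/MEM
t=4 i6:ld ; no-port MEM/MEM
t=5 i7,i8:st sub ; 2-wide

ISSUED = 5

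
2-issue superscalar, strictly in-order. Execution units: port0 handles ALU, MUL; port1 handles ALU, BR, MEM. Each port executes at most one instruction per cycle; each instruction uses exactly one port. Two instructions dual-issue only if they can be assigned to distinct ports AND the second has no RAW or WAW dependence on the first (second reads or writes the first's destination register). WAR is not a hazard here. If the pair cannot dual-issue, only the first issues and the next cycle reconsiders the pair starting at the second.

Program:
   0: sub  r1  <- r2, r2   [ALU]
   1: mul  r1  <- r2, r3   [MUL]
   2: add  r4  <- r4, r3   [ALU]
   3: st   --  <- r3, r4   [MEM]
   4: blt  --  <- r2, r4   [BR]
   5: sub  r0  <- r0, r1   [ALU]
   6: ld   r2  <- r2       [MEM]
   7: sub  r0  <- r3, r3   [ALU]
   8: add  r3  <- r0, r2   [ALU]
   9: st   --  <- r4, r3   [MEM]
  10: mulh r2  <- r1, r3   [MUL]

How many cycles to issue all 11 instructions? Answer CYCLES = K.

[0] i0  sub.ALU  -- WAW r1
[1] i1+i2  mul.MUL+add.ALU  -- dual
[2] i3  st.MEM  -- no-port MEM/BR
[3] i4+i5  blt.BR+sub.ALU  -- dual
[4] i6+i7  ld.MEM+sub.ALU  -- dual
[5] i8  add.ALU  -- RAW r3
[6] i9+i10  st.MEM+mulh.MUL  -- dual

CYCLES = 7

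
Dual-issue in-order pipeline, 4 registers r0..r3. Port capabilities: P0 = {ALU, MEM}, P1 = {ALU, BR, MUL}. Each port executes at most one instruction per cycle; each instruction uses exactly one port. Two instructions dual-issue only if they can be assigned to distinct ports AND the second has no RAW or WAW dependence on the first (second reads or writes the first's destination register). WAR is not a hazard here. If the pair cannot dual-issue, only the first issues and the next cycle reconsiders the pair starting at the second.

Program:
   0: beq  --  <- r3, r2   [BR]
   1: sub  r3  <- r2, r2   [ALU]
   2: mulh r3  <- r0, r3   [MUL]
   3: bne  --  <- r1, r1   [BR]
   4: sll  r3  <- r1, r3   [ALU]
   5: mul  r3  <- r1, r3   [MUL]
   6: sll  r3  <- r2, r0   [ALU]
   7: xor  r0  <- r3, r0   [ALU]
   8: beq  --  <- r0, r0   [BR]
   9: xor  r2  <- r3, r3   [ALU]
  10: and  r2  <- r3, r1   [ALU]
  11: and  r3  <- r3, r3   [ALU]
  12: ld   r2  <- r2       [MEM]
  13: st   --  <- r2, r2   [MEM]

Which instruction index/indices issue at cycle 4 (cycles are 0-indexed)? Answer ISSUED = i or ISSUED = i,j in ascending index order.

c0: i0,i1 beq/sub  dual
c1: i2 mulh  no-port MUL/BR
c2: i3,i4 bne/sll  dual
c3: i5 mul  WAW r3
c4: i6 sll  RAW r3
c5: i7 xor  RAW r0
c6: i8,i9 beq/xor  dual
c7: i10,i11 and/and  dual
c8: i12 ld  no-port MEM/MEM
c9: i13 st  tail

ISSUED = 6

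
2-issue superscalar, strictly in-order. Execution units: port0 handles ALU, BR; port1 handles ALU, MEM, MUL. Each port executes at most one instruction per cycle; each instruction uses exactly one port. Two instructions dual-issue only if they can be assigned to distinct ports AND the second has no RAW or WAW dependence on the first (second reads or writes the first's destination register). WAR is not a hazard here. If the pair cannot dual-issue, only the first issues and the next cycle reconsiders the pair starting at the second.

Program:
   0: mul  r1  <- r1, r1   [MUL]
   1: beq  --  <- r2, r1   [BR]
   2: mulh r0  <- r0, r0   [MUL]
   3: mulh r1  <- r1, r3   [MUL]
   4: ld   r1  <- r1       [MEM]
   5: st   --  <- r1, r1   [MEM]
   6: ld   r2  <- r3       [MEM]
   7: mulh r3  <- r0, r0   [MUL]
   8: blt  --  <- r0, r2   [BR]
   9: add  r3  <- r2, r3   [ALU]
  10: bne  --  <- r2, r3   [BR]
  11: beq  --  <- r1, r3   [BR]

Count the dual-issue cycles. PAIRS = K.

[0] i0  mul.MUL  -- RAW r1
[1] i1/i2  beq.BR/mulh.MUL  -- dual
[2] i3  mulh.MUL  -- no-port MUL/MEM
[3] i4  ld.MEM  -- no-port MEM/MEM
[4] i5  st.MEM  -- no-port MEM/MEM
[5] i6  ld.MEM  -- no-port MEM/MUL
[6] i7/i8  mulh.MUL/blt.BR  -- dual
[7] i9  add.ALU  -- RAW r3
[8] i10  bne.BR  -- no-port BR/BR
[9] i11  beq.BR  -- tail

PAIRS = 2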